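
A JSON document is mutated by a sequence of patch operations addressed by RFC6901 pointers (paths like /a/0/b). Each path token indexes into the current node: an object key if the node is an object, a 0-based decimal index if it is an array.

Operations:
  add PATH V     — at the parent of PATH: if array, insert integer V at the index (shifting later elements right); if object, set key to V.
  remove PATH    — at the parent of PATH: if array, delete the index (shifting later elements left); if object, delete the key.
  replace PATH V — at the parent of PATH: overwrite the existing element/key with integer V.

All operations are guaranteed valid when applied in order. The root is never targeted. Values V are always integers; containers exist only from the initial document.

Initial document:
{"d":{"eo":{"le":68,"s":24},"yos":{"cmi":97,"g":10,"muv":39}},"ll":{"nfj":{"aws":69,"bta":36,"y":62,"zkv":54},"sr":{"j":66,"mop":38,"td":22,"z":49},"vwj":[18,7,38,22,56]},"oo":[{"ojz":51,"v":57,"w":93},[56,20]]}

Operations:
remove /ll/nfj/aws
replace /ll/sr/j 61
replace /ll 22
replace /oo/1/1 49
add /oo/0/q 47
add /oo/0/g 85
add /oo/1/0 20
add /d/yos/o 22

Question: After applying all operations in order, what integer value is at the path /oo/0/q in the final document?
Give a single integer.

Answer: 47

Derivation:
After op 1 (remove /ll/nfj/aws): {"d":{"eo":{"le":68,"s":24},"yos":{"cmi":97,"g":10,"muv":39}},"ll":{"nfj":{"bta":36,"y":62,"zkv":54},"sr":{"j":66,"mop":38,"td":22,"z":49},"vwj":[18,7,38,22,56]},"oo":[{"ojz":51,"v":57,"w":93},[56,20]]}
After op 2 (replace /ll/sr/j 61): {"d":{"eo":{"le":68,"s":24},"yos":{"cmi":97,"g":10,"muv":39}},"ll":{"nfj":{"bta":36,"y":62,"zkv":54},"sr":{"j":61,"mop":38,"td":22,"z":49},"vwj":[18,7,38,22,56]},"oo":[{"ojz":51,"v":57,"w":93},[56,20]]}
After op 3 (replace /ll 22): {"d":{"eo":{"le":68,"s":24},"yos":{"cmi":97,"g":10,"muv":39}},"ll":22,"oo":[{"ojz":51,"v":57,"w":93},[56,20]]}
After op 4 (replace /oo/1/1 49): {"d":{"eo":{"le":68,"s":24},"yos":{"cmi":97,"g":10,"muv":39}},"ll":22,"oo":[{"ojz":51,"v":57,"w":93},[56,49]]}
After op 5 (add /oo/0/q 47): {"d":{"eo":{"le":68,"s":24},"yos":{"cmi":97,"g":10,"muv":39}},"ll":22,"oo":[{"ojz":51,"q":47,"v":57,"w":93},[56,49]]}
After op 6 (add /oo/0/g 85): {"d":{"eo":{"le":68,"s":24},"yos":{"cmi":97,"g":10,"muv":39}},"ll":22,"oo":[{"g":85,"ojz":51,"q":47,"v":57,"w":93},[56,49]]}
After op 7 (add /oo/1/0 20): {"d":{"eo":{"le":68,"s":24},"yos":{"cmi":97,"g":10,"muv":39}},"ll":22,"oo":[{"g":85,"ojz":51,"q":47,"v":57,"w":93},[20,56,49]]}
After op 8 (add /d/yos/o 22): {"d":{"eo":{"le":68,"s":24},"yos":{"cmi":97,"g":10,"muv":39,"o":22}},"ll":22,"oo":[{"g":85,"ojz":51,"q":47,"v":57,"w":93},[20,56,49]]}
Value at /oo/0/q: 47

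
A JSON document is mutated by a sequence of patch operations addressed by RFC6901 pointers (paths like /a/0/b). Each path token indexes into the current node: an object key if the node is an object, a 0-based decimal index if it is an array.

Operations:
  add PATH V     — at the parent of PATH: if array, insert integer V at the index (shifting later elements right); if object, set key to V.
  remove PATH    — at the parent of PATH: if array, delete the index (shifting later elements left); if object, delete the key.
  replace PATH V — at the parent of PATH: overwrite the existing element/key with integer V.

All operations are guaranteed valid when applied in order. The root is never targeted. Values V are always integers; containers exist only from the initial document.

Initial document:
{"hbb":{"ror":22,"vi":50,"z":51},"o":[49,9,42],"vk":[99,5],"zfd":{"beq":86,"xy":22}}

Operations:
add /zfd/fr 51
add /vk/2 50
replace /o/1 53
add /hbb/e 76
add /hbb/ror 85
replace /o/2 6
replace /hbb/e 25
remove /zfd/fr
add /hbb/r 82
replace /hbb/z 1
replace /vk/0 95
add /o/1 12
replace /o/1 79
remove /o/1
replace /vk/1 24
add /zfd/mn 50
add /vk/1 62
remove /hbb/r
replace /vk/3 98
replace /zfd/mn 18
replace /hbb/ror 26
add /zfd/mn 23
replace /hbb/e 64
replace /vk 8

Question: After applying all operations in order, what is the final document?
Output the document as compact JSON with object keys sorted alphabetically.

After op 1 (add /zfd/fr 51): {"hbb":{"ror":22,"vi":50,"z":51},"o":[49,9,42],"vk":[99,5],"zfd":{"beq":86,"fr":51,"xy":22}}
After op 2 (add /vk/2 50): {"hbb":{"ror":22,"vi":50,"z":51},"o":[49,9,42],"vk":[99,5,50],"zfd":{"beq":86,"fr":51,"xy":22}}
After op 3 (replace /o/1 53): {"hbb":{"ror":22,"vi":50,"z":51},"o":[49,53,42],"vk":[99,5,50],"zfd":{"beq":86,"fr":51,"xy":22}}
After op 4 (add /hbb/e 76): {"hbb":{"e":76,"ror":22,"vi":50,"z":51},"o":[49,53,42],"vk":[99,5,50],"zfd":{"beq":86,"fr":51,"xy":22}}
After op 5 (add /hbb/ror 85): {"hbb":{"e":76,"ror":85,"vi":50,"z":51},"o":[49,53,42],"vk":[99,5,50],"zfd":{"beq":86,"fr":51,"xy":22}}
After op 6 (replace /o/2 6): {"hbb":{"e":76,"ror":85,"vi":50,"z":51},"o":[49,53,6],"vk":[99,5,50],"zfd":{"beq":86,"fr":51,"xy":22}}
After op 7 (replace /hbb/e 25): {"hbb":{"e":25,"ror":85,"vi":50,"z":51},"o":[49,53,6],"vk":[99,5,50],"zfd":{"beq":86,"fr":51,"xy":22}}
After op 8 (remove /zfd/fr): {"hbb":{"e":25,"ror":85,"vi":50,"z":51},"o":[49,53,6],"vk":[99,5,50],"zfd":{"beq":86,"xy":22}}
After op 9 (add /hbb/r 82): {"hbb":{"e":25,"r":82,"ror":85,"vi":50,"z":51},"o":[49,53,6],"vk":[99,5,50],"zfd":{"beq":86,"xy":22}}
After op 10 (replace /hbb/z 1): {"hbb":{"e":25,"r":82,"ror":85,"vi":50,"z":1},"o":[49,53,6],"vk":[99,5,50],"zfd":{"beq":86,"xy":22}}
After op 11 (replace /vk/0 95): {"hbb":{"e":25,"r":82,"ror":85,"vi":50,"z":1},"o":[49,53,6],"vk":[95,5,50],"zfd":{"beq":86,"xy":22}}
After op 12 (add /o/1 12): {"hbb":{"e":25,"r":82,"ror":85,"vi":50,"z":1},"o":[49,12,53,6],"vk":[95,5,50],"zfd":{"beq":86,"xy":22}}
After op 13 (replace /o/1 79): {"hbb":{"e":25,"r":82,"ror":85,"vi":50,"z":1},"o":[49,79,53,6],"vk":[95,5,50],"zfd":{"beq":86,"xy":22}}
After op 14 (remove /o/1): {"hbb":{"e":25,"r":82,"ror":85,"vi":50,"z":1},"o":[49,53,6],"vk":[95,5,50],"zfd":{"beq":86,"xy":22}}
After op 15 (replace /vk/1 24): {"hbb":{"e":25,"r":82,"ror":85,"vi":50,"z":1},"o":[49,53,6],"vk":[95,24,50],"zfd":{"beq":86,"xy":22}}
After op 16 (add /zfd/mn 50): {"hbb":{"e":25,"r":82,"ror":85,"vi":50,"z":1},"o":[49,53,6],"vk":[95,24,50],"zfd":{"beq":86,"mn":50,"xy":22}}
After op 17 (add /vk/1 62): {"hbb":{"e":25,"r":82,"ror":85,"vi":50,"z":1},"o":[49,53,6],"vk":[95,62,24,50],"zfd":{"beq":86,"mn":50,"xy":22}}
After op 18 (remove /hbb/r): {"hbb":{"e":25,"ror":85,"vi":50,"z":1},"o":[49,53,6],"vk":[95,62,24,50],"zfd":{"beq":86,"mn":50,"xy":22}}
After op 19 (replace /vk/3 98): {"hbb":{"e":25,"ror":85,"vi":50,"z":1},"o":[49,53,6],"vk":[95,62,24,98],"zfd":{"beq":86,"mn":50,"xy":22}}
After op 20 (replace /zfd/mn 18): {"hbb":{"e":25,"ror":85,"vi":50,"z":1},"o":[49,53,6],"vk":[95,62,24,98],"zfd":{"beq":86,"mn":18,"xy":22}}
After op 21 (replace /hbb/ror 26): {"hbb":{"e":25,"ror":26,"vi":50,"z":1},"o":[49,53,6],"vk":[95,62,24,98],"zfd":{"beq":86,"mn":18,"xy":22}}
After op 22 (add /zfd/mn 23): {"hbb":{"e":25,"ror":26,"vi":50,"z":1},"o":[49,53,6],"vk":[95,62,24,98],"zfd":{"beq":86,"mn":23,"xy":22}}
After op 23 (replace /hbb/e 64): {"hbb":{"e":64,"ror":26,"vi":50,"z":1},"o":[49,53,6],"vk":[95,62,24,98],"zfd":{"beq":86,"mn":23,"xy":22}}
After op 24 (replace /vk 8): {"hbb":{"e":64,"ror":26,"vi":50,"z":1},"o":[49,53,6],"vk":8,"zfd":{"beq":86,"mn":23,"xy":22}}

Answer: {"hbb":{"e":64,"ror":26,"vi":50,"z":1},"o":[49,53,6],"vk":8,"zfd":{"beq":86,"mn":23,"xy":22}}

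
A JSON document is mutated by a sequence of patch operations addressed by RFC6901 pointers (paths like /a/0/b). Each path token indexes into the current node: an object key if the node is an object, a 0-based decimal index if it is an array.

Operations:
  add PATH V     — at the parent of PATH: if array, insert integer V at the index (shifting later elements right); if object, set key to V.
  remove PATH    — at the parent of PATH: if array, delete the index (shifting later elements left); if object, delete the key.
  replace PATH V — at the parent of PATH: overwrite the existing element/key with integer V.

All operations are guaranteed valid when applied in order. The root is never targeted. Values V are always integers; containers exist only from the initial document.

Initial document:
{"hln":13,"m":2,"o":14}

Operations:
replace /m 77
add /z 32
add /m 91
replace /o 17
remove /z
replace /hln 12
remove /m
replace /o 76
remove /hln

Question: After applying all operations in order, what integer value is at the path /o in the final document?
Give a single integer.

After op 1 (replace /m 77): {"hln":13,"m":77,"o":14}
After op 2 (add /z 32): {"hln":13,"m":77,"o":14,"z":32}
After op 3 (add /m 91): {"hln":13,"m":91,"o":14,"z":32}
After op 4 (replace /o 17): {"hln":13,"m":91,"o":17,"z":32}
After op 5 (remove /z): {"hln":13,"m":91,"o":17}
After op 6 (replace /hln 12): {"hln":12,"m":91,"o":17}
After op 7 (remove /m): {"hln":12,"o":17}
After op 8 (replace /o 76): {"hln":12,"o":76}
After op 9 (remove /hln): {"o":76}
Value at /o: 76

Answer: 76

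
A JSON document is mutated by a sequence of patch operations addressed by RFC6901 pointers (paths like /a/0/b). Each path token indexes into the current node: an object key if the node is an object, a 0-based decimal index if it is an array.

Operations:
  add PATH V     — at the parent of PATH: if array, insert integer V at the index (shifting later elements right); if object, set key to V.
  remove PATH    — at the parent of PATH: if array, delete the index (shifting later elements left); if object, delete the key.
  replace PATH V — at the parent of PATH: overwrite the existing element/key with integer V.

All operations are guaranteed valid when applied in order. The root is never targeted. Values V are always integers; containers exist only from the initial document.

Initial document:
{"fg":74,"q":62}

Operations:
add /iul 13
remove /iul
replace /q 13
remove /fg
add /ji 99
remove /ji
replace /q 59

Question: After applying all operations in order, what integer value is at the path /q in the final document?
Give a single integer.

After op 1 (add /iul 13): {"fg":74,"iul":13,"q":62}
After op 2 (remove /iul): {"fg":74,"q":62}
After op 3 (replace /q 13): {"fg":74,"q":13}
After op 4 (remove /fg): {"q":13}
After op 5 (add /ji 99): {"ji":99,"q":13}
After op 6 (remove /ji): {"q":13}
After op 7 (replace /q 59): {"q":59}
Value at /q: 59

Answer: 59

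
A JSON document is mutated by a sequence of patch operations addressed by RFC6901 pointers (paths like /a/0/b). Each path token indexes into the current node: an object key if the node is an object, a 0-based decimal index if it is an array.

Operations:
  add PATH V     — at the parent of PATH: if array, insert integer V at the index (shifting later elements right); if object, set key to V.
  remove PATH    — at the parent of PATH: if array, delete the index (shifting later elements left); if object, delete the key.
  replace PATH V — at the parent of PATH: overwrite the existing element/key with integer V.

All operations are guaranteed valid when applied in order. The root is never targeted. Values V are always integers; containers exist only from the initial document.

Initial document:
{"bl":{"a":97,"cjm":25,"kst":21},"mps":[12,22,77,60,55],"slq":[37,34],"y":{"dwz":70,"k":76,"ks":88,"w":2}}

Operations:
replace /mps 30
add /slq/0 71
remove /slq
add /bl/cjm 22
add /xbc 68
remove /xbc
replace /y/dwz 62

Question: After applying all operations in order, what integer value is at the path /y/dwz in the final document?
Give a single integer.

Answer: 62

Derivation:
After op 1 (replace /mps 30): {"bl":{"a":97,"cjm":25,"kst":21},"mps":30,"slq":[37,34],"y":{"dwz":70,"k":76,"ks":88,"w":2}}
After op 2 (add /slq/0 71): {"bl":{"a":97,"cjm":25,"kst":21},"mps":30,"slq":[71,37,34],"y":{"dwz":70,"k":76,"ks":88,"w":2}}
After op 3 (remove /slq): {"bl":{"a":97,"cjm":25,"kst":21},"mps":30,"y":{"dwz":70,"k":76,"ks":88,"w":2}}
After op 4 (add /bl/cjm 22): {"bl":{"a":97,"cjm":22,"kst":21},"mps":30,"y":{"dwz":70,"k":76,"ks":88,"w":2}}
After op 5 (add /xbc 68): {"bl":{"a":97,"cjm":22,"kst":21},"mps":30,"xbc":68,"y":{"dwz":70,"k":76,"ks":88,"w":2}}
After op 6 (remove /xbc): {"bl":{"a":97,"cjm":22,"kst":21},"mps":30,"y":{"dwz":70,"k":76,"ks":88,"w":2}}
After op 7 (replace /y/dwz 62): {"bl":{"a":97,"cjm":22,"kst":21},"mps":30,"y":{"dwz":62,"k":76,"ks":88,"w":2}}
Value at /y/dwz: 62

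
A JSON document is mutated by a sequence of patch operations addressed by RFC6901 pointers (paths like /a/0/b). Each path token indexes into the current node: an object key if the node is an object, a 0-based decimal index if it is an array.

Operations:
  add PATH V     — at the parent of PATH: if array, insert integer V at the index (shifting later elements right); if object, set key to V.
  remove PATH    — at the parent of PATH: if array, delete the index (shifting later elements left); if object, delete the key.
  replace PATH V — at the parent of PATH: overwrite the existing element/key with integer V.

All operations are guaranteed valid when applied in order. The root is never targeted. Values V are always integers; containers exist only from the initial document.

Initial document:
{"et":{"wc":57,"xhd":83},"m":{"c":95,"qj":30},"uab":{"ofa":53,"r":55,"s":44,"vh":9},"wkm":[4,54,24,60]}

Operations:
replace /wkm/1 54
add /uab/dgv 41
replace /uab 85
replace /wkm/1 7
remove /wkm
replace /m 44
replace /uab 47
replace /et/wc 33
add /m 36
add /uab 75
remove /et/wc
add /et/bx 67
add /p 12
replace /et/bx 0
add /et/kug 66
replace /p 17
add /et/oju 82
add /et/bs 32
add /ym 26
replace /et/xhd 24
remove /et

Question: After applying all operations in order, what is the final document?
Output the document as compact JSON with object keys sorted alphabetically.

Answer: {"m":36,"p":17,"uab":75,"ym":26}

Derivation:
After op 1 (replace /wkm/1 54): {"et":{"wc":57,"xhd":83},"m":{"c":95,"qj":30},"uab":{"ofa":53,"r":55,"s":44,"vh":9},"wkm":[4,54,24,60]}
After op 2 (add /uab/dgv 41): {"et":{"wc":57,"xhd":83},"m":{"c":95,"qj":30},"uab":{"dgv":41,"ofa":53,"r":55,"s":44,"vh":9},"wkm":[4,54,24,60]}
After op 3 (replace /uab 85): {"et":{"wc":57,"xhd":83},"m":{"c":95,"qj":30},"uab":85,"wkm":[4,54,24,60]}
After op 4 (replace /wkm/1 7): {"et":{"wc":57,"xhd":83},"m":{"c":95,"qj":30},"uab":85,"wkm":[4,7,24,60]}
After op 5 (remove /wkm): {"et":{"wc":57,"xhd":83},"m":{"c":95,"qj":30},"uab":85}
After op 6 (replace /m 44): {"et":{"wc":57,"xhd":83},"m":44,"uab":85}
After op 7 (replace /uab 47): {"et":{"wc":57,"xhd":83},"m":44,"uab":47}
After op 8 (replace /et/wc 33): {"et":{"wc":33,"xhd":83},"m":44,"uab":47}
After op 9 (add /m 36): {"et":{"wc":33,"xhd":83},"m":36,"uab":47}
After op 10 (add /uab 75): {"et":{"wc":33,"xhd":83},"m":36,"uab":75}
After op 11 (remove /et/wc): {"et":{"xhd":83},"m":36,"uab":75}
After op 12 (add /et/bx 67): {"et":{"bx":67,"xhd":83},"m":36,"uab":75}
After op 13 (add /p 12): {"et":{"bx":67,"xhd":83},"m":36,"p":12,"uab":75}
After op 14 (replace /et/bx 0): {"et":{"bx":0,"xhd":83},"m":36,"p":12,"uab":75}
After op 15 (add /et/kug 66): {"et":{"bx":0,"kug":66,"xhd":83},"m":36,"p":12,"uab":75}
After op 16 (replace /p 17): {"et":{"bx":0,"kug":66,"xhd":83},"m":36,"p":17,"uab":75}
After op 17 (add /et/oju 82): {"et":{"bx":0,"kug":66,"oju":82,"xhd":83},"m":36,"p":17,"uab":75}
After op 18 (add /et/bs 32): {"et":{"bs":32,"bx":0,"kug":66,"oju":82,"xhd":83},"m":36,"p":17,"uab":75}
After op 19 (add /ym 26): {"et":{"bs":32,"bx":0,"kug":66,"oju":82,"xhd":83},"m":36,"p":17,"uab":75,"ym":26}
After op 20 (replace /et/xhd 24): {"et":{"bs":32,"bx":0,"kug":66,"oju":82,"xhd":24},"m":36,"p":17,"uab":75,"ym":26}
After op 21 (remove /et): {"m":36,"p":17,"uab":75,"ym":26}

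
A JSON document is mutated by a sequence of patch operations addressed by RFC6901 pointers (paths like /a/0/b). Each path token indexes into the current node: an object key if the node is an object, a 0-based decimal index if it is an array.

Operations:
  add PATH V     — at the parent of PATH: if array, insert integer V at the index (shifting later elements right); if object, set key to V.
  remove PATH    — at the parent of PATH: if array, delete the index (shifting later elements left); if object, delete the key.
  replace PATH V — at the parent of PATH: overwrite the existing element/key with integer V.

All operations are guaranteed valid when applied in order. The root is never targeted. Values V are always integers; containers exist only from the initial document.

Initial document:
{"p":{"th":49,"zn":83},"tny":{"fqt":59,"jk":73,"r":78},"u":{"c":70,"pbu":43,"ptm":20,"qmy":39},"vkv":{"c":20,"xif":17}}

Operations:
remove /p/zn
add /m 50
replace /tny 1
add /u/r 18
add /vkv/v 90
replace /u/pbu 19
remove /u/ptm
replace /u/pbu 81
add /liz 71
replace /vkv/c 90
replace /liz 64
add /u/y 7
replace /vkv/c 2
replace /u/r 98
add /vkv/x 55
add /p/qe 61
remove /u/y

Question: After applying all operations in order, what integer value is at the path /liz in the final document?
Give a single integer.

Answer: 64

Derivation:
After op 1 (remove /p/zn): {"p":{"th":49},"tny":{"fqt":59,"jk":73,"r":78},"u":{"c":70,"pbu":43,"ptm":20,"qmy":39},"vkv":{"c":20,"xif":17}}
After op 2 (add /m 50): {"m":50,"p":{"th":49},"tny":{"fqt":59,"jk":73,"r":78},"u":{"c":70,"pbu":43,"ptm":20,"qmy":39},"vkv":{"c":20,"xif":17}}
After op 3 (replace /tny 1): {"m":50,"p":{"th":49},"tny":1,"u":{"c":70,"pbu":43,"ptm":20,"qmy":39},"vkv":{"c":20,"xif":17}}
After op 4 (add /u/r 18): {"m":50,"p":{"th":49},"tny":1,"u":{"c":70,"pbu":43,"ptm":20,"qmy":39,"r":18},"vkv":{"c":20,"xif":17}}
After op 5 (add /vkv/v 90): {"m":50,"p":{"th":49},"tny":1,"u":{"c":70,"pbu":43,"ptm":20,"qmy":39,"r":18},"vkv":{"c":20,"v":90,"xif":17}}
After op 6 (replace /u/pbu 19): {"m":50,"p":{"th":49},"tny":1,"u":{"c":70,"pbu":19,"ptm":20,"qmy":39,"r":18},"vkv":{"c":20,"v":90,"xif":17}}
After op 7 (remove /u/ptm): {"m":50,"p":{"th":49},"tny":1,"u":{"c":70,"pbu":19,"qmy":39,"r":18},"vkv":{"c":20,"v":90,"xif":17}}
After op 8 (replace /u/pbu 81): {"m":50,"p":{"th":49},"tny":1,"u":{"c":70,"pbu":81,"qmy":39,"r":18},"vkv":{"c":20,"v":90,"xif":17}}
After op 9 (add /liz 71): {"liz":71,"m":50,"p":{"th":49},"tny":1,"u":{"c":70,"pbu":81,"qmy":39,"r":18},"vkv":{"c":20,"v":90,"xif":17}}
After op 10 (replace /vkv/c 90): {"liz":71,"m":50,"p":{"th":49},"tny":1,"u":{"c":70,"pbu":81,"qmy":39,"r":18},"vkv":{"c":90,"v":90,"xif":17}}
After op 11 (replace /liz 64): {"liz":64,"m":50,"p":{"th":49},"tny":1,"u":{"c":70,"pbu":81,"qmy":39,"r":18},"vkv":{"c":90,"v":90,"xif":17}}
After op 12 (add /u/y 7): {"liz":64,"m":50,"p":{"th":49},"tny":1,"u":{"c":70,"pbu":81,"qmy":39,"r":18,"y":7},"vkv":{"c":90,"v":90,"xif":17}}
After op 13 (replace /vkv/c 2): {"liz":64,"m":50,"p":{"th":49},"tny":1,"u":{"c":70,"pbu":81,"qmy":39,"r":18,"y":7},"vkv":{"c":2,"v":90,"xif":17}}
After op 14 (replace /u/r 98): {"liz":64,"m":50,"p":{"th":49},"tny":1,"u":{"c":70,"pbu":81,"qmy":39,"r":98,"y":7},"vkv":{"c":2,"v":90,"xif":17}}
After op 15 (add /vkv/x 55): {"liz":64,"m":50,"p":{"th":49},"tny":1,"u":{"c":70,"pbu":81,"qmy":39,"r":98,"y":7},"vkv":{"c":2,"v":90,"x":55,"xif":17}}
After op 16 (add /p/qe 61): {"liz":64,"m":50,"p":{"qe":61,"th":49},"tny":1,"u":{"c":70,"pbu":81,"qmy":39,"r":98,"y":7},"vkv":{"c":2,"v":90,"x":55,"xif":17}}
After op 17 (remove /u/y): {"liz":64,"m":50,"p":{"qe":61,"th":49},"tny":1,"u":{"c":70,"pbu":81,"qmy":39,"r":98},"vkv":{"c":2,"v":90,"x":55,"xif":17}}
Value at /liz: 64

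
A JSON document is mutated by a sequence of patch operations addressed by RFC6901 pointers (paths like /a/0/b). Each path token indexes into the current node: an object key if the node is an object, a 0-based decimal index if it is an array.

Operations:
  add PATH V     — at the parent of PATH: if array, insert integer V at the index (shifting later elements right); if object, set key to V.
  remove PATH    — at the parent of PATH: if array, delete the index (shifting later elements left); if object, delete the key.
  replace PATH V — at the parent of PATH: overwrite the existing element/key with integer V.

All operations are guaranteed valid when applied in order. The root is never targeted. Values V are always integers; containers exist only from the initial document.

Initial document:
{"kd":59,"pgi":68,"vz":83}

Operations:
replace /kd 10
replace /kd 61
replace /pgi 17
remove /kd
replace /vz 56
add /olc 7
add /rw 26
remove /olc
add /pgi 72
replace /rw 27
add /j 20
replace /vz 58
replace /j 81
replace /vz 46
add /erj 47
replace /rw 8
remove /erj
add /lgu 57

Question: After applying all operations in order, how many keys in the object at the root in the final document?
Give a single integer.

After op 1 (replace /kd 10): {"kd":10,"pgi":68,"vz":83}
After op 2 (replace /kd 61): {"kd":61,"pgi":68,"vz":83}
After op 3 (replace /pgi 17): {"kd":61,"pgi":17,"vz":83}
After op 4 (remove /kd): {"pgi":17,"vz":83}
After op 5 (replace /vz 56): {"pgi":17,"vz":56}
After op 6 (add /olc 7): {"olc":7,"pgi":17,"vz":56}
After op 7 (add /rw 26): {"olc":7,"pgi":17,"rw":26,"vz":56}
After op 8 (remove /olc): {"pgi":17,"rw":26,"vz":56}
After op 9 (add /pgi 72): {"pgi":72,"rw":26,"vz":56}
After op 10 (replace /rw 27): {"pgi":72,"rw":27,"vz":56}
After op 11 (add /j 20): {"j":20,"pgi":72,"rw":27,"vz":56}
After op 12 (replace /vz 58): {"j":20,"pgi":72,"rw":27,"vz":58}
After op 13 (replace /j 81): {"j":81,"pgi":72,"rw":27,"vz":58}
After op 14 (replace /vz 46): {"j":81,"pgi":72,"rw":27,"vz":46}
After op 15 (add /erj 47): {"erj":47,"j":81,"pgi":72,"rw":27,"vz":46}
After op 16 (replace /rw 8): {"erj":47,"j":81,"pgi":72,"rw":8,"vz":46}
After op 17 (remove /erj): {"j":81,"pgi":72,"rw":8,"vz":46}
After op 18 (add /lgu 57): {"j":81,"lgu":57,"pgi":72,"rw":8,"vz":46}
Size at the root: 5

Answer: 5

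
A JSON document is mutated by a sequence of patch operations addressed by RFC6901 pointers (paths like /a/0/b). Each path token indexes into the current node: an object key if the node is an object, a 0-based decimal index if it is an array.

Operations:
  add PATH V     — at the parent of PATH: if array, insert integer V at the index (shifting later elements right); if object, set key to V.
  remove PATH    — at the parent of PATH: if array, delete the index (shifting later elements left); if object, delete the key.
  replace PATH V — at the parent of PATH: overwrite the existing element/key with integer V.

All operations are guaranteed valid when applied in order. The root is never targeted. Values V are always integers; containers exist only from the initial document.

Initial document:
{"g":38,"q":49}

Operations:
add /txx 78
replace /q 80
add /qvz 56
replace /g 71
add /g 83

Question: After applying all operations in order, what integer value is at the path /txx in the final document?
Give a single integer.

Answer: 78

Derivation:
After op 1 (add /txx 78): {"g":38,"q":49,"txx":78}
After op 2 (replace /q 80): {"g":38,"q":80,"txx":78}
After op 3 (add /qvz 56): {"g":38,"q":80,"qvz":56,"txx":78}
After op 4 (replace /g 71): {"g":71,"q":80,"qvz":56,"txx":78}
After op 5 (add /g 83): {"g":83,"q":80,"qvz":56,"txx":78}
Value at /txx: 78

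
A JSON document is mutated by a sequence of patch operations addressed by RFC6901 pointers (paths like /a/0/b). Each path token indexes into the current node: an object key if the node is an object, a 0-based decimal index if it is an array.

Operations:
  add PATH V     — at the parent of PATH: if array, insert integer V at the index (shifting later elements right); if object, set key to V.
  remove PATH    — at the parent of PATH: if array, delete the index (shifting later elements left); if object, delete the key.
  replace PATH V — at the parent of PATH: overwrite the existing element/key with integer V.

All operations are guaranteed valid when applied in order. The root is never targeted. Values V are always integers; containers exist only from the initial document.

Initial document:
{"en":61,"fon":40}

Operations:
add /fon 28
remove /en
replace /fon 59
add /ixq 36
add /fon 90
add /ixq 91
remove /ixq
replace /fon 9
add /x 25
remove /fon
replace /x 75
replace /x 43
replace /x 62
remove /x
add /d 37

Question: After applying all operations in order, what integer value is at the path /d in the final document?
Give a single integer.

After op 1 (add /fon 28): {"en":61,"fon":28}
After op 2 (remove /en): {"fon":28}
After op 3 (replace /fon 59): {"fon":59}
After op 4 (add /ixq 36): {"fon":59,"ixq":36}
After op 5 (add /fon 90): {"fon":90,"ixq":36}
After op 6 (add /ixq 91): {"fon":90,"ixq":91}
After op 7 (remove /ixq): {"fon":90}
After op 8 (replace /fon 9): {"fon":9}
After op 9 (add /x 25): {"fon":9,"x":25}
After op 10 (remove /fon): {"x":25}
After op 11 (replace /x 75): {"x":75}
After op 12 (replace /x 43): {"x":43}
After op 13 (replace /x 62): {"x":62}
After op 14 (remove /x): {}
After op 15 (add /d 37): {"d":37}
Value at /d: 37

Answer: 37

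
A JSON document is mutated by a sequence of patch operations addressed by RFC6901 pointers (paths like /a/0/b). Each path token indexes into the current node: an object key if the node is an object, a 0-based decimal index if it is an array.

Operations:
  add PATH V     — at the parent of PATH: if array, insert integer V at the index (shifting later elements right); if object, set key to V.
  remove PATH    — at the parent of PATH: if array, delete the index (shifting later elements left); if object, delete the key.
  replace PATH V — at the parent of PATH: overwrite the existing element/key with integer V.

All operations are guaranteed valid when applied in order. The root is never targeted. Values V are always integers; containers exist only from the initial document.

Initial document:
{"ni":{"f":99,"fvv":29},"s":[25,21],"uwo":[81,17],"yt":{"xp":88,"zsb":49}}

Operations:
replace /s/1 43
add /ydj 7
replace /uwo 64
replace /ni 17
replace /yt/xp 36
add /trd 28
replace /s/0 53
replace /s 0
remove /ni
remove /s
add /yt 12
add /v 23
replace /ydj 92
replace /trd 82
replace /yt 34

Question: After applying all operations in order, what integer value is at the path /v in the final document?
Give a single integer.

Answer: 23

Derivation:
After op 1 (replace /s/1 43): {"ni":{"f":99,"fvv":29},"s":[25,43],"uwo":[81,17],"yt":{"xp":88,"zsb":49}}
After op 2 (add /ydj 7): {"ni":{"f":99,"fvv":29},"s":[25,43],"uwo":[81,17],"ydj":7,"yt":{"xp":88,"zsb":49}}
After op 3 (replace /uwo 64): {"ni":{"f":99,"fvv":29},"s":[25,43],"uwo":64,"ydj":7,"yt":{"xp":88,"zsb":49}}
After op 4 (replace /ni 17): {"ni":17,"s":[25,43],"uwo":64,"ydj":7,"yt":{"xp":88,"zsb":49}}
After op 5 (replace /yt/xp 36): {"ni":17,"s":[25,43],"uwo":64,"ydj":7,"yt":{"xp":36,"zsb":49}}
After op 6 (add /trd 28): {"ni":17,"s":[25,43],"trd":28,"uwo":64,"ydj":7,"yt":{"xp":36,"zsb":49}}
After op 7 (replace /s/0 53): {"ni":17,"s":[53,43],"trd":28,"uwo":64,"ydj":7,"yt":{"xp":36,"zsb":49}}
After op 8 (replace /s 0): {"ni":17,"s":0,"trd":28,"uwo":64,"ydj":7,"yt":{"xp":36,"zsb":49}}
After op 9 (remove /ni): {"s":0,"trd":28,"uwo":64,"ydj":7,"yt":{"xp":36,"zsb":49}}
After op 10 (remove /s): {"trd":28,"uwo":64,"ydj":7,"yt":{"xp":36,"zsb":49}}
After op 11 (add /yt 12): {"trd":28,"uwo":64,"ydj":7,"yt":12}
After op 12 (add /v 23): {"trd":28,"uwo":64,"v":23,"ydj":7,"yt":12}
After op 13 (replace /ydj 92): {"trd":28,"uwo":64,"v":23,"ydj":92,"yt":12}
After op 14 (replace /trd 82): {"trd":82,"uwo":64,"v":23,"ydj":92,"yt":12}
After op 15 (replace /yt 34): {"trd":82,"uwo":64,"v":23,"ydj":92,"yt":34}
Value at /v: 23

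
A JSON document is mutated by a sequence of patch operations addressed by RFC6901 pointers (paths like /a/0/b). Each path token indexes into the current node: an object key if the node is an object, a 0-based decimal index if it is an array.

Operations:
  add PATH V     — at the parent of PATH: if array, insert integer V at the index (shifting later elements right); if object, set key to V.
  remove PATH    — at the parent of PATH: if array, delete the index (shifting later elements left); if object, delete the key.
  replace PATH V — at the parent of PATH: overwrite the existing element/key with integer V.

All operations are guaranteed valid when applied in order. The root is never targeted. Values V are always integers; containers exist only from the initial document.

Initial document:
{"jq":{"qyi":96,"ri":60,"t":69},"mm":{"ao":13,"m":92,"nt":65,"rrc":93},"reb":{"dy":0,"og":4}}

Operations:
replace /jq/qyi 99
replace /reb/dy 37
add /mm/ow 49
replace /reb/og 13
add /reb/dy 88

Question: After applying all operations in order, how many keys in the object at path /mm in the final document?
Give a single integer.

After op 1 (replace /jq/qyi 99): {"jq":{"qyi":99,"ri":60,"t":69},"mm":{"ao":13,"m":92,"nt":65,"rrc":93},"reb":{"dy":0,"og":4}}
After op 2 (replace /reb/dy 37): {"jq":{"qyi":99,"ri":60,"t":69},"mm":{"ao":13,"m":92,"nt":65,"rrc":93},"reb":{"dy":37,"og":4}}
After op 3 (add /mm/ow 49): {"jq":{"qyi":99,"ri":60,"t":69},"mm":{"ao":13,"m":92,"nt":65,"ow":49,"rrc":93},"reb":{"dy":37,"og":4}}
After op 4 (replace /reb/og 13): {"jq":{"qyi":99,"ri":60,"t":69},"mm":{"ao":13,"m":92,"nt":65,"ow":49,"rrc":93},"reb":{"dy":37,"og":13}}
After op 5 (add /reb/dy 88): {"jq":{"qyi":99,"ri":60,"t":69},"mm":{"ao":13,"m":92,"nt":65,"ow":49,"rrc":93},"reb":{"dy":88,"og":13}}
Size at path /mm: 5

Answer: 5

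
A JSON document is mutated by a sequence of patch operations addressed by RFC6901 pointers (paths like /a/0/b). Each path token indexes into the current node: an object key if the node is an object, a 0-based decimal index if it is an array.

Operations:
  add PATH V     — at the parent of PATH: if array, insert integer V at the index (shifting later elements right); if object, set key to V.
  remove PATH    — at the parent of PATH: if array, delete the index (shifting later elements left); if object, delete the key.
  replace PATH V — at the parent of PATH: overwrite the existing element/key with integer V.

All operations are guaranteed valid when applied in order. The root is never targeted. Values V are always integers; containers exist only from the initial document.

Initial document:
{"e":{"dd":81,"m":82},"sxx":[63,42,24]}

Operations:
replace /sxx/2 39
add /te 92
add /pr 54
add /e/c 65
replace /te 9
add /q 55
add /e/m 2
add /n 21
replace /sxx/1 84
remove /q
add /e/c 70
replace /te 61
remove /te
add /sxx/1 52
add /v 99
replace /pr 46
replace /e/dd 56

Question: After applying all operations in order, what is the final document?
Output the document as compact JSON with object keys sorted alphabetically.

Answer: {"e":{"c":70,"dd":56,"m":2},"n":21,"pr":46,"sxx":[63,52,84,39],"v":99}

Derivation:
After op 1 (replace /sxx/2 39): {"e":{"dd":81,"m":82},"sxx":[63,42,39]}
After op 2 (add /te 92): {"e":{"dd":81,"m":82},"sxx":[63,42,39],"te":92}
After op 3 (add /pr 54): {"e":{"dd":81,"m":82},"pr":54,"sxx":[63,42,39],"te":92}
After op 4 (add /e/c 65): {"e":{"c":65,"dd":81,"m":82},"pr":54,"sxx":[63,42,39],"te":92}
After op 5 (replace /te 9): {"e":{"c":65,"dd":81,"m":82},"pr":54,"sxx":[63,42,39],"te":9}
After op 6 (add /q 55): {"e":{"c":65,"dd":81,"m":82},"pr":54,"q":55,"sxx":[63,42,39],"te":9}
After op 7 (add /e/m 2): {"e":{"c":65,"dd":81,"m":2},"pr":54,"q":55,"sxx":[63,42,39],"te":9}
After op 8 (add /n 21): {"e":{"c":65,"dd":81,"m":2},"n":21,"pr":54,"q":55,"sxx":[63,42,39],"te":9}
After op 9 (replace /sxx/1 84): {"e":{"c":65,"dd":81,"m":2},"n":21,"pr":54,"q":55,"sxx":[63,84,39],"te":9}
After op 10 (remove /q): {"e":{"c":65,"dd":81,"m":2},"n":21,"pr":54,"sxx":[63,84,39],"te":9}
After op 11 (add /e/c 70): {"e":{"c":70,"dd":81,"m":2},"n":21,"pr":54,"sxx":[63,84,39],"te":9}
After op 12 (replace /te 61): {"e":{"c":70,"dd":81,"m":2},"n":21,"pr":54,"sxx":[63,84,39],"te":61}
After op 13 (remove /te): {"e":{"c":70,"dd":81,"m":2},"n":21,"pr":54,"sxx":[63,84,39]}
After op 14 (add /sxx/1 52): {"e":{"c":70,"dd":81,"m":2},"n":21,"pr":54,"sxx":[63,52,84,39]}
After op 15 (add /v 99): {"e":{"c":70,"dd":81,"m":2},"n":21,"pr":54,"sxx":[63,52,84,39],"v":99}
After op 16 (replace /pr 46): {"e":{"c":70,"dd":81,"m":2},"n":21,"pr":46,"sxx":[63,52,84,39],"v":99}
After op 17 (replace /e/dd 56): {"e":{"c":70,"dd":56,"m":2},"n":21,"pr":46,"sxx":[63,52,84,39],"v":99}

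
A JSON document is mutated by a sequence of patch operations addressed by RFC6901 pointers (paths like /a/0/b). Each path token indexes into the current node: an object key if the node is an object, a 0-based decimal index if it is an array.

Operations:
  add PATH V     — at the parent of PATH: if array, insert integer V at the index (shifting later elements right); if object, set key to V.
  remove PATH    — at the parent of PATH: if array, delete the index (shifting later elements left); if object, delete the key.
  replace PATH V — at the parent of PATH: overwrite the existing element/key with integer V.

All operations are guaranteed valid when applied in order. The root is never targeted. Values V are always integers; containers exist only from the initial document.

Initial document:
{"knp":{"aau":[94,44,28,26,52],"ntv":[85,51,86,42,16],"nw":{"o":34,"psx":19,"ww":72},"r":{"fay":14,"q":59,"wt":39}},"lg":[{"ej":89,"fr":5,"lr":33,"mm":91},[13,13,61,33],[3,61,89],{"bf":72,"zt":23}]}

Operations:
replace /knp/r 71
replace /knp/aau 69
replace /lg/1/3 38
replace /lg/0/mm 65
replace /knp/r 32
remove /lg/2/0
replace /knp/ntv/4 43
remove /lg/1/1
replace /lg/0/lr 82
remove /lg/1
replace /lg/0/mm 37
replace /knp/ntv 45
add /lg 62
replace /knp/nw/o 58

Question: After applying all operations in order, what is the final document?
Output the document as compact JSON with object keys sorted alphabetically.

Answer: {"knp":{"aau":69,"ntv":45,"nw":{"o":58,"psx":19,"ww":72},"r":32},"lg":62}

Derivation:
After op 1 (replace /knp/r 71): {"knp":{"aau":[94,44,28,26,52],"ntv":[85,51,86,42,16],"nw":{"o":34,"psx":19,"ww":72},"r":71},"lg":[{"ej":89,"fr":5,"lr":33,"mm":91},[13,13,61,33],[3,61,89],{"bf":72,"zt":23}]}
After op 2 (replace /knp/aau 69): {"knp":{"aau":69,"ntv":[85,51,86,42,16],"nw":{"o":34,"psx":19,"ww":72},"r":71},"lg":[{"ej":89,"fr":5,"lr":33,"mm":91},[13,13,61,33],[3,61,89],{"bf":72,"zt":23}]}
After op 3 (replace /lg/1/3 38): {"knp":{"aau":69,"ntv":[85,51,86,42,16],"nw":{"o":34,"psx":19,"ww":72},"r":71},"lg":[{"ej":89,"fr":5,"lr":33,"mm":91},[13,13,61,38],[3,61,89],{"bf":72,"zt":23}]}
After op 4 (replace /lg/0/mm 65): {"knp":{"aau":69,"ntv":[85,51,86,42,16],"nw":{"o":34,"psx":19,"ww":72},"r":71},"lg":[{"ej":89,"fr":5,"lr":33,"mm":65},[13,13,61,38],[3,61,89],{"bf":72,"zt":23}]}
After op 5 (replace /knp/r 32): {"knp":{"aau":69,"ntv":[85,51,86,42,16],"nw":{"o":34,"psx":19,"ww":72},"r":32},"lg":[{"ej":89,"fr":5,"lr":33,"mm":65},[13,13,61,38],[3,61,89],{"bf":72,"zt":23}]}
After op 6 (remove /lg/2/0): {"knp":{"aau":69,"ntv":[85,51,86,42,16],"nw":{"o":34,"psx":19,"ww":72},"r":32},"lg":[{"ej":89,"fr":5,"lr":33,"mm":65},[13,13,61,38],[61,89],{"bf":72,"zt":23}]}
After op 7 (replace /knp/ntv/4 43): {"knp":{"aau":69,"ntv":[85,51,86,42,43],"nw":{"o":34,"psx":19,"ww":72},"r":32},"lg":[{"ej":89,"fr":5,"lr":33,"mm":65},[13,13,61,38],[61,89],{"bf":72,"zt":23}]}
After op 8 (remove /lg/1/1): {"knp":{"aau":69,"ntv":[85,51,86,42,43],"nw":{"o":34,"psx":19,"ww":72},"r":32},"lg":[{"ej":89,"fr":5,"lr":33,"mm":65},[13,61,38],[61,89],{"bf":72,"zt":23}]}
After op 9 (replace /lg/0/lr 82): {"knp":{"aau":69,"ntv":[85,51,86,42,43],"nw":{"o":34,"psx":19,"ww":72},"r":32},"lg":[{"ej":89,"fr":5,"lr":82,"mm":65},[13,61,38],[61,89],{"bf":72,"zt":23}]}
After op 10 (remove /lg/1): {"knp":{"aau":69,"ntv":[85,51,86,42,43],"nw":{"o":34,"psx":19,"ww":72},"r":32},"lg":[{"ej":89,"fr":5,"lr":82,"mm":65},[61,89],{"bf":72,"zt":23}]}
After op 11 (replace /lg/0/mm 37): {"knp":{"aau":69,"ntv":[85,51,86,42,43],"nw":{"o":34,"psx":19,"ww":72},"r":32},"lg":[{"ej":89,"fr":5,"lr":82,"mm":37},[61,89],{"bf":72,"zt":23}]}
After op 12 (replace /knp/ntv 45): {"knp":{"aau":69,"ntv":45,"nw":{"o":34,"psx":19,"ww":72},"r":32},"lg":[{"ej":89,"fr":5,"lr":82,"mm":37},[61,89],{"bf":72,"zt":23}]}
After op 13 (add /lg 62): {"knp":{"aau":69,"ntv":45,"nw":{"o":34,"psx":19,"ww":72},"r":32},"lg":62}
After op 14 (replace /knp/nw/o 58): {"knp":{"aau":69,"ntv":45,"nw":{"o":58,"psx":19,"ww":72},"r":32},"lg":62}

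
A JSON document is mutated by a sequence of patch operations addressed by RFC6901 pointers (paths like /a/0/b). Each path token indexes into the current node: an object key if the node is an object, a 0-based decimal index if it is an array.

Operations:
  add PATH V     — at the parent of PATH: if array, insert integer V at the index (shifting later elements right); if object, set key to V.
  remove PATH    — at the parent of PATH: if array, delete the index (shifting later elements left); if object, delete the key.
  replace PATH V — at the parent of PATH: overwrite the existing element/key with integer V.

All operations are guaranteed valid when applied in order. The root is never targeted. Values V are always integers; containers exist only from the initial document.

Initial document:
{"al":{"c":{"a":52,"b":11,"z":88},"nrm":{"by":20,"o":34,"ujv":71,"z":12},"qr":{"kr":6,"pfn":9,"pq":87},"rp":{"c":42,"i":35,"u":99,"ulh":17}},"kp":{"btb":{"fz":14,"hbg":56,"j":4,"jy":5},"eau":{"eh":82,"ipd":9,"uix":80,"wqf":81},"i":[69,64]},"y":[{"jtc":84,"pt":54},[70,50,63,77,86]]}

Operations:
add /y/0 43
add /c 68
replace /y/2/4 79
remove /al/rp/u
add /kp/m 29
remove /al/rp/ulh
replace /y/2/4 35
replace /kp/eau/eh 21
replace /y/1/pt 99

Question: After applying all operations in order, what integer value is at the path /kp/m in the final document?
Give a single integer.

Answer: 29

Derivation:
After op 1 (add /y/0 43): {"al":{"c":{"a":52,"b":11,"z":88},"nrm":{"by":20,"o":34,"ujv":71,"z":12},"qr":{"kr":6,"pfn":9,"pq":87},"rp":{"c":42,"i":35,"u":99,"ulh":17}},"kp":{"btb":{"fz":14,"hbg":56,"j":4,"jy":5},"eau":{"eh":82,"ipd":9,"uix":80,"wqf":81},"i":[69,64]},"y":[43,{"jtc":84,"pt":54},[70,50,63,77,86]]}
After op 2 (add /c 68): {"al":{"c":{"a":52,"b":11,"z":88},"nrm":{"by":20,"o":34,"ujv":71,"z":12},"qr":{"kr":6,"pfn":9,"pq":87},"rp":{"c":42,"i":35,"u":99,"ulh":17}},"c":68,"kp":{"btb":{"fz":14,"hbg":56,"j":4,"jy":5},"eau":{"eh":82,"ipd":9,"uix":80,"wqf":81},"i":[69,64]},"y":[43,{"jtc":84,"pt":54},[70,50,63,77,86]]}
After op 3 (replace /y/2/4 79): {"al":{"c":{"a":52,"b":11,"z":88},"nrm":{"by":20,"o":34,"ujv":71,"z":12},"qr":{"kr":6,"pfn":9,"pq":87},"rp":{"c":42,"i":35,"u":99,"ulh":17}},"c":68,"kp":{"btb":{"fz":14,"hbg":56,"j":4,"jy":5},"eau":{"eh":82,"ipd":9,"uix":80,"wqf":81},"i":[69,64]},"y":[43,{"jtc":84,"pt":54},[70,50,63,77,79]]}
After op 4 (remove /al/rp/u): {"al":{"c":{"a":52,"b":11,"z":88},"nrm":{"by":20,"o":34,"ujv":71,"z":12},"qr":{"kr":6,"pfn":9,"pq":87},"rp":{"c":42,"i":35,"ulh":17}},"c":68,"kp":{"btb":{"fz":14,"hbg":56,"j":4,"jy":5},"eau":{"eh":82,"ipd":9,"uix":80,"wqf":81},"i":[69,64]},"y":[43,{"jtc":84,"pt":54},[70,50,63,77,79]]}
After op 5 (add /kp/m 29): {"al":{"c":{"a":52,"b":11,"z":88},"nrm":{"by":20,"o":34,"ujv":71,"z":12},"qr":{"kr":6,"pfn":9,"pq":87},"rp":{"c":42,"i":35,"ulh":17}},"c":68,"kp":{"btb":{"fz":14,"hbg":56,"j":4,"jy":5},"eau":{"eh":82,"ipd":9,"uix":80,"wqf":81},"i":[69,64],"m":29},"y":[43,{"jtc":84,"pt":54},[70,50,63,77,79]]}
After op 6 (remove /al/rp/ulh): {"al":{"c":{"a":52,"b":11,"z":88},"nrm":{"by":20,"o":34,"ujv":71,"z":12},"qr":{"kr":6,"pfn":9,"pq":87},"rp":{"c":42,"i":35}},"c":68,"kp":{"btb":{"fz":14,"hbg":56,"j":4,"jy":5},"eau":{"eh":82,"ipd":9,"uix":80,"wqf":81},"i":[69,64],"m":29},"y":[43,{"jtc":84,"pt":54},[70,50,63,77,79]]}
After op 7 (replace /y/2/4 35): {"al":{"c":{"a":52,"b":11,"z":88},"nrm":{"by":20,"o":34,"ujv":71,"z":12},"qr":{"kr":6,"pfn":9,"pq":87},"rp":{"c":42,"i":35}},"c":68,"kp":{"btb":{"fz":14,"hbg":56,"j":4,"jy":5},"eau":{"eh":82,"ipd":9,"uix":80,"wqf":81},"i":[69,64],"m":29},"y":[43,{"jtc":84,"pt":54},[70,50,63,77,35]]}
After op 8 (replace /kp/eau/eh 21): {"al":{"c":{"a":52,"b":11,"z":88},"nrm":{"by":20,"o":34,"ujv":71,"z":12},"qr":{"kr":6,"pfn":9,"pq":87},"rp":{"c":42,"i":35}},"c":68,"kp":{"btb":{"fz":14,"hbg":56,"j":4,"jy":5},"eau":{"eh":21,"ipd":9,"uix":80,"wqf":81},"i":[69,64],"m":29},"y":[43,{"jtc":84,"pt":54},[70,50,63,77,35]]}
After op 9 (replace /y/1/pt 99): {"al":{"c":{"a":52,"b":11,"z":88},"nrm":{"by":20,"o":34,"ujv":71,"z":12},"qr":{"kr":6,"pfn":9,"pq":87},"rp":{"c":42,"i":35}},"c":68,"kp":{"btb":{"fz":14,"hbg":56,"j":4,"jy":5},"eau":{"eh":21,"ipd":9,"uix":80,"wqf":81},"i":[69,64],"m":29},"y":[43,{"jtc":84,"pt":99},[70,50,63,77,35]]}
Value at /kp/m: 29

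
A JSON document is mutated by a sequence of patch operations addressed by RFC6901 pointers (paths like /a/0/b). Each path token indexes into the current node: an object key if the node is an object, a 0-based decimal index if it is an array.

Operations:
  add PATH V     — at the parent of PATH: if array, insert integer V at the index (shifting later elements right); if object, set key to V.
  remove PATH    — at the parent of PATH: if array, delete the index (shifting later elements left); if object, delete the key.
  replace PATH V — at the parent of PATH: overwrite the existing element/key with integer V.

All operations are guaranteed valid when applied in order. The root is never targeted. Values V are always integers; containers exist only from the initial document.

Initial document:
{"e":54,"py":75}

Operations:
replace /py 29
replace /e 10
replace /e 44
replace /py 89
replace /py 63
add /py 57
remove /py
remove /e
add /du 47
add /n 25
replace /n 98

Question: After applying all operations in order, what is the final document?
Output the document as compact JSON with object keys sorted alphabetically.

Answer: {"du":47,"n":98}

Derivation:
After op 1 (replace /py 29): {"e":54,"py":29}
After op 2 (replace /e 10): {"e":10,"py":29}
After op 3 (replace /e 44): {"e":44,"py":29}
After op 4 (replace /py 89): {"e":44,"py":89}
After op 5 (replace /py 63): {"e":44,"py":63}
After op 6 (add /py 57): {"e":44,"py":57}
After op 7 (remove /py): {"e":44}
After op 8 (remove /e): {}
After op 9 (add /du 47): {"du":47}
After op 10 (add /n 25): {"du":47,"n":25}
After op 11 (replace /n 98): {"du":47,"n":98}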